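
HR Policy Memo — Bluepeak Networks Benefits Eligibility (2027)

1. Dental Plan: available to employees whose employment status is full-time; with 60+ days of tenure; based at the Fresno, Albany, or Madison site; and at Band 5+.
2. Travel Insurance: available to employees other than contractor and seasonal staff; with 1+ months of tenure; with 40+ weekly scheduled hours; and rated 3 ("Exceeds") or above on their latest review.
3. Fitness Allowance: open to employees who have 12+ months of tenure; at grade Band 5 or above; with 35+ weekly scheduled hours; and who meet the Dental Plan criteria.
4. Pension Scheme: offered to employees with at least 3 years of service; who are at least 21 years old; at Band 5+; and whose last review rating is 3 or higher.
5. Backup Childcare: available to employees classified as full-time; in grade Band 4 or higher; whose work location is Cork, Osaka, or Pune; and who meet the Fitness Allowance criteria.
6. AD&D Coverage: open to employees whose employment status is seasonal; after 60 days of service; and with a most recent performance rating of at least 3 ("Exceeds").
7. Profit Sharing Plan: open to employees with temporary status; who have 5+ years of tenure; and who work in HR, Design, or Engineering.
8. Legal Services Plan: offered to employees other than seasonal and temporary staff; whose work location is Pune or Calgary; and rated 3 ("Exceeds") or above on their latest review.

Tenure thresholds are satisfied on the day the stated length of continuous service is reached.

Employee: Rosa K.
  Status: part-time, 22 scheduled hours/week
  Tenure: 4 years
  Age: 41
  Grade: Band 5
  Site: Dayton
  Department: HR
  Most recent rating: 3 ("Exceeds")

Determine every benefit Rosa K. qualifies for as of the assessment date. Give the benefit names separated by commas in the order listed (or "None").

Dental Plan — status part-time ✗ (requires full-time) → not eligible.
Travel Insurance — status part-time ✓ (not excluded); service 4 years ≥ 1 month (≈30 days) ✓; 22 hrs/wk < 40 ✗ → not eligible.
Fitness Allowance — service 4 years ≥ 12 months (≈360 days) ✓; grade Band 5 ≥ Band 5 ✓; 22 hrs/wk < 35 ✗ → not eligible.
Pension Scheme — service 4 years ≥ 3 years ✓; age 41 ≥ 21 ✓; grade Band 5 ≥ Band 5 ✓; rating 3 ≥ 3 ✓ → eligible.
Backup Childcare — status part-time ✗ (requires full-time) → not eligible.
AD&D Coverage — status part-time ✗ (requires seasonal) → not eligible.
Profit Sharing Plan — status part-time ✗ (requires temporary) → not eligible.
Legal Services Plan — status part-time ✓ (not excluded); site Dayton ✗ (not Pune or Calgary) → not eligible.

Pension Scheme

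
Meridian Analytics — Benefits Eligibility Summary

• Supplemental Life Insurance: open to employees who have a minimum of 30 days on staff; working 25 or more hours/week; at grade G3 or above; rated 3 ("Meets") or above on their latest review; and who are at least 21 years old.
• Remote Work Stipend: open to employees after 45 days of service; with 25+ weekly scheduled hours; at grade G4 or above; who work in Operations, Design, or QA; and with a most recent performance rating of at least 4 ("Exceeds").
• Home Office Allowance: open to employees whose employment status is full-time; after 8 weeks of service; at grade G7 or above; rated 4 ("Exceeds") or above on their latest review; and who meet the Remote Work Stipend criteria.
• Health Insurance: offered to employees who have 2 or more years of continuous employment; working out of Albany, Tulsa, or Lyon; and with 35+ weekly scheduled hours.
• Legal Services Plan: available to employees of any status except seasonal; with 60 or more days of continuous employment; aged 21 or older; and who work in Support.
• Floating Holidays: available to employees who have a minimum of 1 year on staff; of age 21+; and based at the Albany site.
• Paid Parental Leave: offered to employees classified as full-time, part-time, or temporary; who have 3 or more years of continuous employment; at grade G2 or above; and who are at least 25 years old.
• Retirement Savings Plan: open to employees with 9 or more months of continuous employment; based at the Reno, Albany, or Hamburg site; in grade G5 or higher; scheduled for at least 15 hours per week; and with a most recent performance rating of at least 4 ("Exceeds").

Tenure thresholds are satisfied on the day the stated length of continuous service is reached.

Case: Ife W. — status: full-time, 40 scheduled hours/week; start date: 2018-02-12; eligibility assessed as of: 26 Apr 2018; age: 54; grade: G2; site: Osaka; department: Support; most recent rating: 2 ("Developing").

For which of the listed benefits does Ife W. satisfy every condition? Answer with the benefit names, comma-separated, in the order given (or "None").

Service from 2018-02-12 to 26 Apr 2018: 73 days.
Supplemental Life Insurance — service 73 days ≥ 30 days ✓; 40 hrs/wk ≥ 25 ✓; grade G2 < G3 ✗ → not eligible.
Remote Work Stipend — service 73 days ≥ 45 days ✓; 40 hrs/wk ≥ 25 ✓; grade G2 < G4 ✗ → not eligible.
Home Office Allowance — status full-time ✓; service 73 days ≥ 8 weeks (≈56 days) ✓; grade G2 < G7 ✗ → not eligible.
Health Insurance — service 73 days < 2 years (≈730 days) ✗ → not eligible.
Legal Services Plan — status full-time ✓ (not excluded); service 73 days ≥ 60 days ✓; age 54 ≥ 21 ✓; dept Support ✓ → eligible.
Floating Holidays — service 73 days < 1 year (≈365 days) ✗ → not eligible.
Paid Parental Leave — status full-time ✓; service 73 days < 3 years (≈1095 days) ✗ → not eligible.
Retirement Savings Plan — service 73 days < 9 months (≈270 days) ✗ → not eligible.

Legal Services Plan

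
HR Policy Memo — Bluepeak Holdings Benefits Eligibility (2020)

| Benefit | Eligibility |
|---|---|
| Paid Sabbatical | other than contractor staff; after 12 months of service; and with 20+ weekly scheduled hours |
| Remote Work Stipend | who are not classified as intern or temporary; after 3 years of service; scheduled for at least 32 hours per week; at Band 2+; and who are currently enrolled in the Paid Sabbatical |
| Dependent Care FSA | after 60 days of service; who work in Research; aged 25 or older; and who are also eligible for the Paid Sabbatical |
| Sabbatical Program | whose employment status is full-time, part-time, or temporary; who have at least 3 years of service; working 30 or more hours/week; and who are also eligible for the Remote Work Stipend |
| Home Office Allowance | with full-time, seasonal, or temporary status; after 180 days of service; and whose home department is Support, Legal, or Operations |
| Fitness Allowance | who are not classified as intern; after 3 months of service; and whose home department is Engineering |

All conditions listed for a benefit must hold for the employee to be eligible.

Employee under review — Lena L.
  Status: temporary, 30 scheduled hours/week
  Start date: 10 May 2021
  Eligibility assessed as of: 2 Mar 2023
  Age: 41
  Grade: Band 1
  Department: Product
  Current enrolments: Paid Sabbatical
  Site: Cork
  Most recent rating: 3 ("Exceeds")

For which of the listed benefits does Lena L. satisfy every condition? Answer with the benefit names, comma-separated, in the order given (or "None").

Service from 10 May 2021 to 2 Mar 2023: 661 days.
Paid Sabbatical — status temporary ✓ (not excluded); service 661 days ≥ 12 months (≈360 days) ✓; 30 hrs/wk ≥ 20 ✓ → eligible.
Remote Work Stipend — status temporary ✗ (excluded) → not eligible.
Dependent Care FSA — service 661 days ≥ 60 days ✓; dept Product ✗ → not eligible.
Sabbatical Program — status temporary ✓; service 661 days < 3 years (≈1095 days) ✗ → not eligible.
Home Office Allowance — status temporary ✓; service 661 days ≥ 180 days ✓; dept Product ✗ → not eligible.
Fitness Allowance — status temporary ✓ (not excluded); service 661 days ≥ 3 months (≈90 days) ✓; dept Product ✗ → not eligible.

Paid Sabbatical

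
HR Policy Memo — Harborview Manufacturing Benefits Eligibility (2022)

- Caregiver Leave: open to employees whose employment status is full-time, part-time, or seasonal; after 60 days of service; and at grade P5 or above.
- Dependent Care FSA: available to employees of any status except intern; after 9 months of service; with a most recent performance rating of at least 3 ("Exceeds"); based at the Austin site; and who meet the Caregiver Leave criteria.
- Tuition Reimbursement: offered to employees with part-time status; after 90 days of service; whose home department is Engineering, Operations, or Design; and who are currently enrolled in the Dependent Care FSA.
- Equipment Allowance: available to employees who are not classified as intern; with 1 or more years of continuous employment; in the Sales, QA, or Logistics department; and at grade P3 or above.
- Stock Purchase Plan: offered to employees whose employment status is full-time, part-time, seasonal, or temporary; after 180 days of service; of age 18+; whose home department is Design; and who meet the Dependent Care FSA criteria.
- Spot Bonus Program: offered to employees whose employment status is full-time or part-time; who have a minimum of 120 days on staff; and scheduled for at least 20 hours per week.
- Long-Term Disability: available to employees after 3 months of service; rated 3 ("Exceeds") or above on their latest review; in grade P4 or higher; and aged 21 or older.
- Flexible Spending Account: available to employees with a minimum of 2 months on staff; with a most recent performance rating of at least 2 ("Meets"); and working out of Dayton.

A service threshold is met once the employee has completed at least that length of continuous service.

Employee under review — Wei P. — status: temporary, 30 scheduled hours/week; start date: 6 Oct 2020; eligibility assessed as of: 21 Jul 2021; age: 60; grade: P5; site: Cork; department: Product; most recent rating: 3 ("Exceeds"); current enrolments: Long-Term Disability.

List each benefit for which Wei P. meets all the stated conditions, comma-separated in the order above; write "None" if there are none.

Service from 6 Oct 2020 to 21 Jul 2021: 288 days.
Caregiver Leave — status temporary ✗ (requires full-time, part-time, or seasonal) → not eligible.
Dependent Care FSA — status temporary ✓ (not excluded); service 288 days ≥ 9 months (≈270 days) ✓; rating 3 ≥ 3 ✓; site Cork ✗ (not Austin) → not eligible.
Tuition Reimbursement — status temporary ✗ (requires part-time) → not eligible.
Equipment Allowance — status temporary ✓ (not excluded); service 288 days < 1 year (≈365 days) ✗ → not eligible.
Stock Purchase Plan — status temporary ✓; service 288 days ≥ 180 days ✓; age 60 ≥ 18 ✓; dept Product ✗ → not eligible.
Spot Bonus Program — status temporary ✗ (requires full-time or part-time) → not eligible.
Long-Term Disability — service 288 days ≥ 3 months (≈90 days) ✓; rating 3 ≥ 3 ✓; grade P5 ≥ P4 ✓; age 60 ≥ 21 ✓ → eligible.
Flexible Spending Account — service 288 days ≥ 2 months (≈60 days) ✓; rating 3 ≥ 2 ✓; site Cork ✗ (not Dayton) → not eligible.

Long-Term Disability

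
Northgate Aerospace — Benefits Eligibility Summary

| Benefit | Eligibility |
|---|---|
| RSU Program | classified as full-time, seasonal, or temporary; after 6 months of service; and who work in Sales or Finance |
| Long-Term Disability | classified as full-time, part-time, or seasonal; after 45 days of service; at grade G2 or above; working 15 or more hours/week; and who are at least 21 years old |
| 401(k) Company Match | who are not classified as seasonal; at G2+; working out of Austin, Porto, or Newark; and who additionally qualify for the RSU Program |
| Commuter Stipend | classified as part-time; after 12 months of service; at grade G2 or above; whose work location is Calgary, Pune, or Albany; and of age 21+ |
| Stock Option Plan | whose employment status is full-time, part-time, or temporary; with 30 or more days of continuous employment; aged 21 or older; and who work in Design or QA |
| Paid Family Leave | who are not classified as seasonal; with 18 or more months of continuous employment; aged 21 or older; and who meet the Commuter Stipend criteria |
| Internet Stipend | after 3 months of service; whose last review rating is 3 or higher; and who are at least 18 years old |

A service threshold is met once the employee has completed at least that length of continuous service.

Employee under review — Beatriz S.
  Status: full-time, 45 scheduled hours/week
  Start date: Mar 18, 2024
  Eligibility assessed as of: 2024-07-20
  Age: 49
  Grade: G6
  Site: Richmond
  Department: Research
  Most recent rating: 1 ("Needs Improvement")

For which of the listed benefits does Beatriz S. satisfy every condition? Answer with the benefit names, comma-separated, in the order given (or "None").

Long-Term Disability

Service from Mar 18, 2024 to 2024-07-20: 124 days.
RSU Program — status full-time ✓; service 124 days < 6 months (≈180 days) ✗ → not eligible.
Long-Term Disability — status full-time ✓; service 124 days ≥ 45 days ✓; grade G6 ≥ G2 ✓; 45 hrs/wk ≥ 15 ✓; age 49 ≥ 21 ✓ → eligible.
401(k) Company Match — status full-time ✓ (not excluded); grade G6 ≥ G2 ✓; site Richmond ✗ (not Austin, Porto, or Newark) → not eligible.
Commuter Stipend — status full-time ✗ (requires part-time) → not eligible.
Stock Option Plan — status full-time ✓; service 124 days ≥ 30 days ✓; age 49 ≥ 21 ✓; dept Research ✗ → not eligible.
Paid Family Leave — status full-time ✓ (not excluded); service 124 days < 18 months (≈540 days) ✗ → not eligible.
Internet Stipend — service 124 days ≥ 3 months (≈90 days) ✓; rating 1 < 3 ✗ → not eligible.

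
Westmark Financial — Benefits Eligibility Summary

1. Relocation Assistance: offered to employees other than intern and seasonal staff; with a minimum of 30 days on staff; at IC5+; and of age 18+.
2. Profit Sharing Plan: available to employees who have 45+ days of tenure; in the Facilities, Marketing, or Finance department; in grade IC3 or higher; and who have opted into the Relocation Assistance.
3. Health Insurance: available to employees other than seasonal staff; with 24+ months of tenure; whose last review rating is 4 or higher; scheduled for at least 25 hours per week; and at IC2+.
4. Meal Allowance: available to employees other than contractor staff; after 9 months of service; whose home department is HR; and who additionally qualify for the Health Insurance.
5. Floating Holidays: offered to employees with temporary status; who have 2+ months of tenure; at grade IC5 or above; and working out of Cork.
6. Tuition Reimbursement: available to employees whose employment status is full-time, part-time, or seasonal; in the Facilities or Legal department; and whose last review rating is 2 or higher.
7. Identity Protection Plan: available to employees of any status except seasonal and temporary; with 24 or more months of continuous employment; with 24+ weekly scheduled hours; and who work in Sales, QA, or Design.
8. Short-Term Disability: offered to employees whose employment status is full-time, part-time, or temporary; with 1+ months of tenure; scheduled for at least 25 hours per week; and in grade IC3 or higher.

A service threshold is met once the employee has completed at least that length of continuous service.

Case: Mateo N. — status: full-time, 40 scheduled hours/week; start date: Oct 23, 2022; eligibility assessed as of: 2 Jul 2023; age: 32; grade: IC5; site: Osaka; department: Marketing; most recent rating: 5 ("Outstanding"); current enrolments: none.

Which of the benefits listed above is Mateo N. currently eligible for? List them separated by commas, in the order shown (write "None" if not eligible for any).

Relocation Assistance, Short-Term Disability

Service from Oct 23, 2022 to 2 Jul 2023: 252 days.
Relocation Assistance — status full-time ✓ (not excluded); service 252 days ≥ 30 days ✓; grade IC5 ≥ IC5 ✓; age 32 ≥ 18 ✓ → eligible.
Profit Sharing Plan — service 252 days ≥ 45 days ✓; dept Marketing ✓; grade IC5 ≥ IC3 ✓; not enrolled in Relocation Assistance ✗ → not eligible.
Health Insurance — status full-time ✓ (not excluded); service 252 days < 24 months (≈720 days) ✗ → not eligible.
Meal Allowance — status full-time ✓ (not excluded); service 252 days < 9 months (≈270 days) ✗ → not eligible.
Floating Holidays — status full-time ✗ (requires temporary) → not eligible.
Tuition Reimbursement — status full-time ✓; dept Marketing ✗ → not eligible.
Identity Protection Plan — status full-time ✓ (not excluded); service 252 days < 24 months (≈720 days) ✗ → not eligible.
Short-Term Disability — status full-time ✓; service 252 days ≥ 1 month (≈30 days) ✓; 40 hrs/wk ≥ 25 ✓; grade IC5 ≥ IC3 ✓ → eligible.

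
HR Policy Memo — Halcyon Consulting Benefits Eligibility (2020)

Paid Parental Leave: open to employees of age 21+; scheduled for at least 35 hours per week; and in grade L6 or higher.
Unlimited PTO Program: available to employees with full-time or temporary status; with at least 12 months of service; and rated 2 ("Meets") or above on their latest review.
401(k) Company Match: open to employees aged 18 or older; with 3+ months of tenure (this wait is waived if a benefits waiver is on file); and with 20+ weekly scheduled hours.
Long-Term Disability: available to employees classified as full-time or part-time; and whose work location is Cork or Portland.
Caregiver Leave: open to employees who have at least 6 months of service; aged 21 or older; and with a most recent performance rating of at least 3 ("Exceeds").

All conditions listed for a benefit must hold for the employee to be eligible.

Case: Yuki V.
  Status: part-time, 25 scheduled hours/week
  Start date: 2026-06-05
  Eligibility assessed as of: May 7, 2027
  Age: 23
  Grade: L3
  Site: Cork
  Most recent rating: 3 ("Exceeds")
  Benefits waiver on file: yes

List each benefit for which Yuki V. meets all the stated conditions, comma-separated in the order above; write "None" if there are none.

401(k) Company Match, Long-Term Disability, Caregiver Leave

Service from 2026-06-05 to May 7, 2027: 336 days.
Paid Parental Leave — age 23 ≥ 21 ✓; 25 hrs/wk < 35 ✗ → not eligible.
Unlimited PTO Program — status part-time ✗ (requires full-time or temporary) → not eligible.
401(k) Company Match — age 23 ≥ 18 ✓; benefits waiver on file ✓; 25 hrs/wk ≥ 20 ✓ → eligible.
Long-Term Disability — status part-time ✓; site Cork ✓ → eligible.
Caregiver Leave — service 336 days ≥ 6 months (≈180 days) ✓; age 23 ≥ 21 ✓; rating 3 ≥ 3 ✓ → eligible.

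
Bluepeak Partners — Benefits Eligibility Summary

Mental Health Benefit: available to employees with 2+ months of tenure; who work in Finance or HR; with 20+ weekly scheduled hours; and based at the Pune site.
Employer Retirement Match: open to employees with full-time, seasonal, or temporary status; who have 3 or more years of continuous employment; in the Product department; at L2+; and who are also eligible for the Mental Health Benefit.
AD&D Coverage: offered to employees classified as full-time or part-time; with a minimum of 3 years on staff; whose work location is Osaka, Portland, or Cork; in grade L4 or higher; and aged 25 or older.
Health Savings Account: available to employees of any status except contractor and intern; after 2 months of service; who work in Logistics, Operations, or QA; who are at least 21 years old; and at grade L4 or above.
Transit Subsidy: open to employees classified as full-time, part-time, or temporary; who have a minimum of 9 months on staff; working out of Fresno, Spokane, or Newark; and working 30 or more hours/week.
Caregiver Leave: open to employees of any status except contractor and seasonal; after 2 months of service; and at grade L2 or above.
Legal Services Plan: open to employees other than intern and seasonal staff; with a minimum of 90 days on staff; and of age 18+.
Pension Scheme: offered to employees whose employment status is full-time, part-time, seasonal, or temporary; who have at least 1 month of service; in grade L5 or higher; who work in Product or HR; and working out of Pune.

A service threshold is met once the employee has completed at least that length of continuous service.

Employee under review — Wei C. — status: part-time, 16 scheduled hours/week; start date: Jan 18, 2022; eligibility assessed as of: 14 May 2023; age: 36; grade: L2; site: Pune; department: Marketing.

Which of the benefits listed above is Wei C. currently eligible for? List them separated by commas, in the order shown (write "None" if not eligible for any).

Service from Jan 18, 2022 to 14 May 2023: 481 days.
Mental Health Benefit — service 481 days ≥ 2 months (≈60 days) ✓; dept Marketing ✗ → not eligible.
Employer Retirement Match — status part-time ✗ (requires full-time, seasonal, or temporary) → not eligible.
AD&D Coverage — status part-time ✓; service 481 days < 3 years (≈1095 days) ✗ → not eligible.
Health Savings Account — status part-time ✓ (not excluded); service 481 days ≥ 2 months (≈60 days) ✓; dept Marketing ✗ → not eligible.
Transit Subsidy — status part-time ✓; service 481 days ≥ 9 months (≈270 days) ✓; site Pune ✗ (not Fresno, Spokane, or Newark) → not eligible.
Caregiver Leave — status part-time ✓ (not excluded); service 481 days ≥ 2 months (≈60 days) ✓; grade L2 ≥ L2 ✓ → eligible.
Legal Services Plan — status part-time ✓ (not excluded); service 481 days ≥ 90 days ✓; age 36 ≥ 18 ✓ → eligible.
Pension Scheme — status part-time ✓; service 481 days ≥ 1 month (≈30 days) ✓; grade L2 < L5 ✗ → not eligible.

Caregiver Leave, Legal Services Plan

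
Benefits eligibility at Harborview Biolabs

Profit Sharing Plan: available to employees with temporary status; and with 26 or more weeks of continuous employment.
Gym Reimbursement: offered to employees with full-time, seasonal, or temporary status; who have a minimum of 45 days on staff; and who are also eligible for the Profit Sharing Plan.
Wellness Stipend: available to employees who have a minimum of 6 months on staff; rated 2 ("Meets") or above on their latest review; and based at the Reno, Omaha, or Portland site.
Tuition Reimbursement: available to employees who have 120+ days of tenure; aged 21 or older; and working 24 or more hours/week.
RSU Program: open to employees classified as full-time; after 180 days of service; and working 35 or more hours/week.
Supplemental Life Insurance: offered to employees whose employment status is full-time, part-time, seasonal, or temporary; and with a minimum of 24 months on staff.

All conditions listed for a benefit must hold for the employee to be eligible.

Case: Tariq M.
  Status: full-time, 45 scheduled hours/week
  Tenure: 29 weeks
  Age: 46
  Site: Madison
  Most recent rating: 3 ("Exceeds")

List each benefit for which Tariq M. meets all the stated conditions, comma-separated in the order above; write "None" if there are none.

Tuition Reimbursement, RSU Program

Profit Sharing Plan — status full-time ✗ (requires temporary) → not eligible.
Gym Reimbursement — status full-time ✓; service 29 weeks ≥ 45 days ✓; not eligible for Profit Sharing Plan ✗ → not eligible.
Wellness Stipend — service 29 weeks ≥ 6 months (≈180 days) ✓; rating 3 ≥ 2 ✓; site Madison ✗ (not Reno, Omaha, or Portland) → not eligible.
Tuition Reimbursement — service 29 weeks ≥ 120 days ✓; age 46 ≥ 21 ✓; 45 hrs/wk ≥ 24 ✓ → eligible.
RSU Program — status full-time ✓; service 29 weeks ≥ 180 days ✓; 45 hrs/wk ≥ 35 ✓ → eligible.
Supplemental Life Insurance — status full-time ✓; service 29 weeks < 24 months (≈720 days) ✗ → not eligible.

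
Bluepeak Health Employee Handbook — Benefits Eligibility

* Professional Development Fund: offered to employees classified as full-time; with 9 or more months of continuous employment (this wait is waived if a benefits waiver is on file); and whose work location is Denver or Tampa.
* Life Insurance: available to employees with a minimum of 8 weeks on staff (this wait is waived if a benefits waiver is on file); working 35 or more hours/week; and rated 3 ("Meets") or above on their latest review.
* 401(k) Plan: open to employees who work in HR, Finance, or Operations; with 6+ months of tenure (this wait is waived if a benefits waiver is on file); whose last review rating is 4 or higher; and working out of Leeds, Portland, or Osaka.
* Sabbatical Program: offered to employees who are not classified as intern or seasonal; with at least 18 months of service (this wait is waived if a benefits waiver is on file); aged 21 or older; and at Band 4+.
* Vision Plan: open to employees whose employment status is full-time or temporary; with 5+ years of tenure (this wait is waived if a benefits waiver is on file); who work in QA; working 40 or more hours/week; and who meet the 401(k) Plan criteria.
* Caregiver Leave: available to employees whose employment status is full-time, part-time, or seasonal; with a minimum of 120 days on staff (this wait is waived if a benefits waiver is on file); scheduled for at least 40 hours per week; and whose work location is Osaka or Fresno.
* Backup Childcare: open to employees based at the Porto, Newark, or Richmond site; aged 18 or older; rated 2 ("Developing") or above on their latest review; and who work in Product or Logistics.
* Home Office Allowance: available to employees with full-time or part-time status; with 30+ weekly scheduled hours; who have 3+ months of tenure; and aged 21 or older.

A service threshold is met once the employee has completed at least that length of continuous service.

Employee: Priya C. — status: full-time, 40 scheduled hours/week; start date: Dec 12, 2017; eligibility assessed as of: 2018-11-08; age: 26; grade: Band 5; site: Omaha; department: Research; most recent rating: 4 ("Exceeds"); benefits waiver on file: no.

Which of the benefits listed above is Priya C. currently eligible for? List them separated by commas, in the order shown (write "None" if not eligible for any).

Service from Dec 12, 2017 to 2018-11-08: 331 days.
Professional Development Fund — status full-time ✓; no waiver, service 331 days ≥ 9 months (≈270 days) ✓; site Omaha ✗ (not Denver or Tampa) → not eligible.
Life Insurance — no waiver, service 331 days ≥ 8 weeks (≈56 days) ✓; 40 hrs/wk ≥ 35 ✓; rating 4 ≥ 3 ✓ → eligible.
401(k) Plan — dept Research ✗ → not eligible.
Sabbatical Program — status full-time ✓ (not excluded); no waiver, service 331 days < 18 months (≈540 days) ✗ → not eligible.
Vision Plan — status full-time ✓; no waiver, service 331 days < 5 years (≈1825 days) ✗ → not eligible.
Caregiver Leave — status full-time ✓; no waiver, service 331 days ≥ 120 days ✓; 40 hrs/wk ≥ 40 ✓; site Omaha ✗ (not Osaka or Fresno) → not eligible.
Backup Childcare — site Omaha ✗ (not Porto, Newark, or Richmond) → not eligible.
Home Office Allowance — status full-time ✓; 40 hrs/wk ≥ 30 ✓; service 331 days ≥ 3 months (≈90 days) ✓; age 26 ≥ 21 ✓ → eligible.

Life Insurance, Home Office Allowance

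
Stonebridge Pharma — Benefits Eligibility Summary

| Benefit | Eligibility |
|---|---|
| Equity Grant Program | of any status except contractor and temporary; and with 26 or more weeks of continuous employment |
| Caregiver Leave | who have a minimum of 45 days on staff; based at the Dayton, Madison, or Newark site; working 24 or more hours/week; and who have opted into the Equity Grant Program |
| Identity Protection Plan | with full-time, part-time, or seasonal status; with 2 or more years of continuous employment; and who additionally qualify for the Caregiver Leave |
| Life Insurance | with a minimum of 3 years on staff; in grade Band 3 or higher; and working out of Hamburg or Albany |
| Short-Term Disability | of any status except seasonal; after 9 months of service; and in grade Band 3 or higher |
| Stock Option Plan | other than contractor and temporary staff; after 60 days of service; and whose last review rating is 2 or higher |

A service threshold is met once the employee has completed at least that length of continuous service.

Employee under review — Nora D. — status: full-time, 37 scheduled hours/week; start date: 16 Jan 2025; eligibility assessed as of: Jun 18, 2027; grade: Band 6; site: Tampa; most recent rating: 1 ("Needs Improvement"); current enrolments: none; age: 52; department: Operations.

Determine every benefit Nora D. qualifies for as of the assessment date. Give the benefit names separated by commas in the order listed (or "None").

Service from 16 Jan 2025 to Jun 18, 2027: 883 days.
Equity Grant Program — status full-time ✓ (not excluded); service 883 days ≥ 26 weeks (≈182 days) ✓ → eligible.
Caregiver Leave — service 883 days ≥ 45 days ✓; site Tampa ✗ (not Dayton, Madison, or Newark) → not eligible.
Identity Protection Plan — status full-time ✓; service 883 days ≥ 2 years (≈730 days) ✓; not eligible for Caregiver Leave ✗ → not eligible.
Life Insurance — service 883 days < 3 years (≈1095 days) ✗ → not eligible.
Short-Term Disability — status full-time ✓ (not excluded); service 883 days ≥ 9 months (≈270 days) ✓; grade Band 6 ≥ Band 3 ✓ → eligible.
Stock Option Plan — status full-time ✓ (not excluded); service 883 days ≥ 60 days ✓; rating 1 < 2 ✗ → not eligible.

Equity Grant Program, Short-Term Disability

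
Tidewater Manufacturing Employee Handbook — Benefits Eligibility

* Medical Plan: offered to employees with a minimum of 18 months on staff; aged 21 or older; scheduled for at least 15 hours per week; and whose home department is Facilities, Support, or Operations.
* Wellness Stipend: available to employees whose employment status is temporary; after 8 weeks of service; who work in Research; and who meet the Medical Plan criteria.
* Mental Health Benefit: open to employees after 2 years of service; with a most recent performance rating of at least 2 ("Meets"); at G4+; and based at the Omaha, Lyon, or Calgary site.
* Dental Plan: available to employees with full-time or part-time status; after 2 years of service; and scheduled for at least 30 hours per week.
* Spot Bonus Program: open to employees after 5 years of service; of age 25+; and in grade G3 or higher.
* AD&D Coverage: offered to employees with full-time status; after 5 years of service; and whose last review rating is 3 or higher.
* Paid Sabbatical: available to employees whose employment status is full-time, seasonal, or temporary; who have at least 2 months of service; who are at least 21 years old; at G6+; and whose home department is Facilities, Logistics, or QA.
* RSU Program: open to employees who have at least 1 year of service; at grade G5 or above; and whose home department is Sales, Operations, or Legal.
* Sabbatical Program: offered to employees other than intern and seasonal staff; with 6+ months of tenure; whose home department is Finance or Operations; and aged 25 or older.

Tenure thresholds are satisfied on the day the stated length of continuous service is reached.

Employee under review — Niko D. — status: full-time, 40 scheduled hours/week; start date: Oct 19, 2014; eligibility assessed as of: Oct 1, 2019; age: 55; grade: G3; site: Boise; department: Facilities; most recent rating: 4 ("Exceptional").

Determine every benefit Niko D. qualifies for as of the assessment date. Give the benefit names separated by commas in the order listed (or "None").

Medical Plan, Dental Plan

Service from Oct 19, 2014 to Oct 1, 2019: 1808 days.
Medical Plan — service 1808 days ≥ 18 months (≈540 days) ✓; age 55 ≥ 21 ✓; 40 hrs/wk ≥ 15 ✓; dept Facilities ✓ → eligible.
Wellness Stipend — status full-time ✗ (requires temporary) → not eligible.
Mental Health Benefit — service 1808 days ≥ 2 years (≈730 days) ✓; rating 4 ≥ 2 ✓; grade G3 < G4 ✗ → not eligible.
Dental Plan — status full-time ✓; service 1808 days ≥ 2 years (≈730 days) ✓; 40 hrs/wk ≥ 30 ✓ → eligible.
Spot Bonus Program — service 1808 days < 5 years (≈1825 days) ✗ → not eligible.
AD&D Coverage — status full-time ✓; service 1808 days < 5 years (≈1825 days) ✗ → not eligible.
Paid Sabbatical — status full-time ✓; service 1808 days ≥ 2 months (≈60 days) ✓; age 55 ≥ 21 ✓; grade G3 < G6 ✗ → not eligible.
RSU Program — service 1808 days ≥ 1 year (≈365 days) ✓; grade G3 < G5 ✗ → not eligible.
Sabbatical Program — status full-time ✓ (not excluded); service 1808 days ≥ 6 months (≈180 days) ✓; dept Facilities ✗ → not eligible.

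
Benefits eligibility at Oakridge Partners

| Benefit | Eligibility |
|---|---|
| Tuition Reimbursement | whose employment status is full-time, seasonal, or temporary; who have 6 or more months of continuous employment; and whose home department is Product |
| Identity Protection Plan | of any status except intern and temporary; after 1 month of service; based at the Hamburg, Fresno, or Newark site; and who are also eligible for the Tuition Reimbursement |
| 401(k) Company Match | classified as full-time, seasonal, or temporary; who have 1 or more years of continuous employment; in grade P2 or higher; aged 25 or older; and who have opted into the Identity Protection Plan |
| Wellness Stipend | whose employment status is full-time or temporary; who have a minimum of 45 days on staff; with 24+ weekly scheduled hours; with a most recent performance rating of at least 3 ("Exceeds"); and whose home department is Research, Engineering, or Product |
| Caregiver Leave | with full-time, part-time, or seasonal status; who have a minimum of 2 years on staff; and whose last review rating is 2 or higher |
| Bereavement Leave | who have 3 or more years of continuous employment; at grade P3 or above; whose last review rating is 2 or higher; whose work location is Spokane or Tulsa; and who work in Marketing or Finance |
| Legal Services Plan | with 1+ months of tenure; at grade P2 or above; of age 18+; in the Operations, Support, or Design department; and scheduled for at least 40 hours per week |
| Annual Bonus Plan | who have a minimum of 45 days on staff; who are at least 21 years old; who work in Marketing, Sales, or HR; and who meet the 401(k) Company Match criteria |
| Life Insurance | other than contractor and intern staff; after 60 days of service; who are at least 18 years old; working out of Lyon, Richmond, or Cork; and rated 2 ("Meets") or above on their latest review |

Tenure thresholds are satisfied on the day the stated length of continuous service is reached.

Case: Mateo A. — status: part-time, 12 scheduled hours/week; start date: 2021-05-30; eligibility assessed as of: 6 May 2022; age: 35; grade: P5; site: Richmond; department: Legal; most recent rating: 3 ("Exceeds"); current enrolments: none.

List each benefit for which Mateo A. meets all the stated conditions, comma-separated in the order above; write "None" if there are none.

Life Insurance

Service from 2021-05-30 to 6 May 2022: 341 days.
Tuition Reimbursement — status part-time ✗ (requires full-time, seasonal, or temporary) → not eligible.
Identity Protection Plan — status part-time ✓ (not excluded); service 341 days ≥ 1 month (≈30 days) ✓; site Richmond ✗ (not Hamburg, Fresno, or Newark) → not eligible.
401(k) Company Match — status part-time ✗ (requires full-time, seasonal, or temporary) → not eligible.
Wellness Stipend — status part-time ✗ (requires full-time or temporary) → not eligible.
Caregiver Leave — status part-time ✓; service 341 days < 2 years (≈730 days) ✗ → not eligible.
Bereavement Leave — service 341 days < 3 years (≈1095 days) ✗ → not eligible.
Legal Services Plan — service 341 days ≥ 1 month (≈30 days) ✓; grade P5 ≥ P2 ✓; age 35 ≥ 18 ✓; dept Legal ✗ → not eligible.
Annual Bonus Plan — service 341 days ≥ 45 days ✓; age 35 ≥ 21 ✓; dept Legal ✗ → not eligible.
Life Insurance — status part-time ✓ (not excluded); service 341 days ≥ 60 days ✓; age 35 ≥ 18 ✓; site Richmond ✓; rating 3 ≥ 2 ✓ → eligible.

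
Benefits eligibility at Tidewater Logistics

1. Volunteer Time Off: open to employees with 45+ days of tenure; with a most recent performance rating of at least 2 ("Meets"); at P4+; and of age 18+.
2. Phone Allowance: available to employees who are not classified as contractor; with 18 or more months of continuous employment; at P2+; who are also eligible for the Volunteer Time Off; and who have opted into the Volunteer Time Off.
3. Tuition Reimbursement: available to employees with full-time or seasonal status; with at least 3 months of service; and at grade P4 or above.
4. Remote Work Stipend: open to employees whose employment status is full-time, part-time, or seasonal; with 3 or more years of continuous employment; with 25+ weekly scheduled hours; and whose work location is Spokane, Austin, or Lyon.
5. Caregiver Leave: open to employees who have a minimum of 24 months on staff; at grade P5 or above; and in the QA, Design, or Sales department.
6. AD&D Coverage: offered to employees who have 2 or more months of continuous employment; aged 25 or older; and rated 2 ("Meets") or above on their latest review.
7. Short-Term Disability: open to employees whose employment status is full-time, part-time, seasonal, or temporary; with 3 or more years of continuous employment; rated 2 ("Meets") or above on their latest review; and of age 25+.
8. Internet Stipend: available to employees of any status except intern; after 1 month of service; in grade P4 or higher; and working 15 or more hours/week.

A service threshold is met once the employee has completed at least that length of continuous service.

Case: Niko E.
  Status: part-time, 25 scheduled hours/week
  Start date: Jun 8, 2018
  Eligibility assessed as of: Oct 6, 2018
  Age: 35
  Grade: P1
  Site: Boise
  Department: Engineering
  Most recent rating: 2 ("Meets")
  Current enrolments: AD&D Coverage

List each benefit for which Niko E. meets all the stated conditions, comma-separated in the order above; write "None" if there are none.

Service from Jun 8, 2018 to Oct 6, 2018: 120 days.
Volunteer Time Off — service 120 days ≥ 45 days ✓; rating 2 ≥ 2 ✓; grade P1 < P4 ✗ → not eligible.
Phone Allowance — status part-time ✓ (not excluded); service 120 days < 18 months (≈540 days) ✗ → not eligible.
Tuition Reimbursement — status part-time ✗ (requires full-time or seasonal) → not eligible.
Remote Work Stipend — status part-time ✓; service 120 days < 3 years (≈1095 days) ✗ → not eligible.
Caregiver Leave — service 120 days < 24 months (≈720 days) ✗ → not eligible.
AD&D Coverage — service 120 days ≥ 2 months (≈60 days) ✓; age 35 ≥ 25 ✓; rating 2 ≥ 2 ✓ → eligible.
Short-Term Disability — status part-time ✓; service 120 days < 3 years (≈1095 days) ✗ → not eligible.
Internet Stipend — status part-time ✓ (not excluded); service 120 days ≥ 1 month (≈30 days) ✓; grade P1 < P4 ✗ → not eligible.

AD&D Coverage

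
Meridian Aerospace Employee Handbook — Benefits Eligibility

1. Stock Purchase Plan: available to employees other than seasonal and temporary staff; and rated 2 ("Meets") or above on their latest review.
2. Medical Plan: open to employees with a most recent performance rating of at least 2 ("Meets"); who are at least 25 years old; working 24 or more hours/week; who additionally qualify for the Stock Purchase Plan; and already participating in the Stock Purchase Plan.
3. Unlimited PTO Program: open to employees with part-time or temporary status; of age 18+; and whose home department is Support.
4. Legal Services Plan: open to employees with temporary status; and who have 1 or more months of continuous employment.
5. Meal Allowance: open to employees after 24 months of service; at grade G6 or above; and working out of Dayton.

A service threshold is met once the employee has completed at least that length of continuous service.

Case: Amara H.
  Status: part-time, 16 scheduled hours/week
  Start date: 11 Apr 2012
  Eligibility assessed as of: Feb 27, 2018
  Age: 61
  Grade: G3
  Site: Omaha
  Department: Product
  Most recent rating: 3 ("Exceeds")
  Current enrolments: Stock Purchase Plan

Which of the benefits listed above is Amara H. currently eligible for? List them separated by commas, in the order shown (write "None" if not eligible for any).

Service from 11 Apr 2012 to Feb 27, 2018: 2148 days.
Stock Purchase Plan — status part-time ✓ (not excluded); rating 3 ≥ 2 ✓ → eligible.
Medical Plan — rating 3 ≥ 2 ✓; age 61 ≥ 25 ✓; 16 hrs/wk < 24 ✗ → not eligible.
Unlimited PTO Program — status part-time ✓; age 61 ≥ 18 ✓; dept Product ✗ → not eligible.
Legal Services Plan — status part-time ✗ (requires temporary) → not eligible.
Meal Allowance — service 2148 days ≥ 24 months (≈720 days) ✓; grade G3 < G6 ✗ → not eligible.

Stock Purchase Plan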